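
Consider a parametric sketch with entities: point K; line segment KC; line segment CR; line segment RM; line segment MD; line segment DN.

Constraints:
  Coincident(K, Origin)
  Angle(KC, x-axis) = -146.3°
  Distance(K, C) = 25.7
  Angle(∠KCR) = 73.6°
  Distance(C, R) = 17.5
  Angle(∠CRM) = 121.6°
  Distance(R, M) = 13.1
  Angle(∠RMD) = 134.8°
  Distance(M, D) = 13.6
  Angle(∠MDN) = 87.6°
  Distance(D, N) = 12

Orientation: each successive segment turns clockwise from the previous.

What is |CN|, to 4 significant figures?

23.17

K is at the origin; KC runs at -146.3° with length 25.7, so C = (-21.38, -14.26). ∠KCR = 73.6° gives CR at 107.3° from the x-axis; with |CR| = 17.5, R = (-26.59, 2.449). ∠CRM = 121.6° gives RM at 48.90° from the x-axis; with |RM| = 13.1, M = (-17.97, 12.32). ∠RMD = 134.8° gives MD at 3.700° from the x-axis; with |MD| = 13.6, D = (-4.402, 13.20). ∠MDN = 87.6° gives DN at -88.70° from the x-axis; with |DN| = 12.0, N = (-4.130, 1.201). Then |CN| = |N − C| = 23.17.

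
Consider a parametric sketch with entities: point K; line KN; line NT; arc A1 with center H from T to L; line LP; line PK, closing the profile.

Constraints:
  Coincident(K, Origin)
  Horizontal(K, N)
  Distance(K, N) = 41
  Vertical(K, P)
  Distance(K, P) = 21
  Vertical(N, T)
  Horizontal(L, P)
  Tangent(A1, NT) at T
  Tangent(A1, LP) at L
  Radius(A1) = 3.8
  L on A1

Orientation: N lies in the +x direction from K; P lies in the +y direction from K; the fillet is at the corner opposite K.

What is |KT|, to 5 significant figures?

44.462

K is at the origin; KN is horizontal with |KN| = 41.0 and N on the +x side, so N = (41.000, 0.0000). KP is vertical with |KP| = 21.0 and P on the +y side, so P = (0.0000, 21.000). The virtual corner opposite K is at (41.000, 21.000). Since A1 is tangent to NT there, HT ⟂ NT and A1 meets LP tangentially, so HL is at right angles to LP, with radius 3.8, so the center H sits 3.8 in from both sides at H = (37.200, 17.200). That places the tangent points at T = (41.000, 17.200) on NT and L = (37.200, 21.000) on LP. Then |KT| = |T − K| = 44.462.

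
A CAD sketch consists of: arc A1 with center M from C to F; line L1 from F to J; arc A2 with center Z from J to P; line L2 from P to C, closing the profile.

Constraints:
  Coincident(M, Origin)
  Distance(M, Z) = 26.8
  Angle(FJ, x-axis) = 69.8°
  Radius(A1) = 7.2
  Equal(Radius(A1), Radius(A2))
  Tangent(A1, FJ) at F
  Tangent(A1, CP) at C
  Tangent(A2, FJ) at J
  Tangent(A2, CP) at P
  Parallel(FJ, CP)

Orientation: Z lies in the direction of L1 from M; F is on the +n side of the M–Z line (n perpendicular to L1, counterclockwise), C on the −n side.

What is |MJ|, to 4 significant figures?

27.75

The slot axis is L1's direction at 69.8°, so u = (cos 69.8°, sin 69.8°) = (0.3453, 0.9385) and n = (−sin 69.8°, cos 69.8°) = (-0.9385, 0.3453). M is at the origin and Z lies 26.8 along u from M, so Z = 26.8·u = (9.254, 25.15). Tangency of A1 to both parallel lines with radius 7.2 puts F and C at M ± 7.2·n: F = (-6.757, 2.486), C = (6.757, -2.486). Equal radii place J and P the same way about Z: J = Z + 7.2·n = (2.497, 27.64), P = Z − 7.2·n = (16.01, 22.67). Then |MJ| = |J − M| = 27.75.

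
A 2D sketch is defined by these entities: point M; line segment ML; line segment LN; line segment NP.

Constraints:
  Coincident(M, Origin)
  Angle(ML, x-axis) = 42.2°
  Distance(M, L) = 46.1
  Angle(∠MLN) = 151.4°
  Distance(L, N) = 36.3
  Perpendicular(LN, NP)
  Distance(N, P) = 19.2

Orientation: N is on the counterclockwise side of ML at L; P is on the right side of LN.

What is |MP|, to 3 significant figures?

87.2

M is at the origin; ML runs at 42.2° with length 46.1, so L = 46.1·(cos 42.2°, sin 42.2°) = (34.2, 31.0). ∠MLN = 151.4°, so LN runs at 42.2° + (180° − 151.4°) = 70.8° from the x-axis; with |LN| = 36.3, N = L + 36.3·(cos 70.8°, sin 70.8°) = (46.1, 65.2). LN ⟂ NP; with |NP| = 19.2 on the right of LN, P = N + 19.2·(0.944, -0.329) = (64.2, 58.9). Then |MP| = |P − M| = 87.2.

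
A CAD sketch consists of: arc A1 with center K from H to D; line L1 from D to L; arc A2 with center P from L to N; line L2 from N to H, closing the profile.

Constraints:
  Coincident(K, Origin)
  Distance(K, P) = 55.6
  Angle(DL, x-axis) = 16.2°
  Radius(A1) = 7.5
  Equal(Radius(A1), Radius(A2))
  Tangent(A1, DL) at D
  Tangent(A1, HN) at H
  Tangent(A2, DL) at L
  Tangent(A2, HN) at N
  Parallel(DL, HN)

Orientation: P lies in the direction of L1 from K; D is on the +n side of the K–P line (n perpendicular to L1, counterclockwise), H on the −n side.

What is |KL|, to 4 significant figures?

56.10

Tangency of A1 to both parallel lines with radius 7.5 puts D and H at K ± 7.5·n: D = (-2.092, 7.202), H = (2.092, -7.202). Equal radii place L and N the same way about P: L = P + 7.5·n = (51.30, 22.71), N = P − 7.5·n = (55.48, 8.310). Then |KL| = |L − K| = 56.10.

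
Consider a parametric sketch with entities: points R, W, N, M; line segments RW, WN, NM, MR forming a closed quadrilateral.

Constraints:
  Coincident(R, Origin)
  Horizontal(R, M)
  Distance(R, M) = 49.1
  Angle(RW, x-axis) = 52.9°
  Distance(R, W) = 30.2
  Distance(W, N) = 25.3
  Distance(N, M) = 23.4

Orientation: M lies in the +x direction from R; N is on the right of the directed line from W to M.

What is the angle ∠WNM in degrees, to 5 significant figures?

107.01°

Checks: |WN| = 25.30 ✓; |NM| = 23.40 ✓.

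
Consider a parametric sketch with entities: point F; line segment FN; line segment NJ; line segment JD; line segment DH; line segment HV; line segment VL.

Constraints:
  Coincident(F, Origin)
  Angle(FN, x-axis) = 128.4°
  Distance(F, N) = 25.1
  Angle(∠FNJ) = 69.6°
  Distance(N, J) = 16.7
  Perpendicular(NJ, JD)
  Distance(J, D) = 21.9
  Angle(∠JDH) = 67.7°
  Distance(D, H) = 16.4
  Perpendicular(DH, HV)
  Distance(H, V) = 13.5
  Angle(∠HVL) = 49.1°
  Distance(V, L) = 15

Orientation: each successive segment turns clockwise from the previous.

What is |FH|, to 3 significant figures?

10.7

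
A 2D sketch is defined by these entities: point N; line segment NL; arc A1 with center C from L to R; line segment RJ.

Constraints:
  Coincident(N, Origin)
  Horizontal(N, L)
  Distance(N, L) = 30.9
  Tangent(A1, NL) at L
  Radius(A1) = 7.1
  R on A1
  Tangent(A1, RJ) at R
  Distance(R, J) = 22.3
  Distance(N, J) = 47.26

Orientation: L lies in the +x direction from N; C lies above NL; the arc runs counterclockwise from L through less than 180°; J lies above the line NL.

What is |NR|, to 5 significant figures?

38.723

Checks: |CL| = 7.100 ✓; |CR| = 7.100 ✓; ∠(CR, RJ) = 90.00° ✓; |RJ| = 22.30 ✓; |NJ| = 47.26 ✓.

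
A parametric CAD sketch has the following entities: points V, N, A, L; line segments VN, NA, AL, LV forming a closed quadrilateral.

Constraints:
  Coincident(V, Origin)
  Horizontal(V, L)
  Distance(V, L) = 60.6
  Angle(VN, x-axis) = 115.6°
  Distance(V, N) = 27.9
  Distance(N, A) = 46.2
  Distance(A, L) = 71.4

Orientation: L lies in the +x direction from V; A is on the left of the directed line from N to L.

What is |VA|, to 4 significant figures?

61.87

Checks: VN at 115.6° ✓; |NA| = 46.20 ✓; |AL| = 71.40 ✓.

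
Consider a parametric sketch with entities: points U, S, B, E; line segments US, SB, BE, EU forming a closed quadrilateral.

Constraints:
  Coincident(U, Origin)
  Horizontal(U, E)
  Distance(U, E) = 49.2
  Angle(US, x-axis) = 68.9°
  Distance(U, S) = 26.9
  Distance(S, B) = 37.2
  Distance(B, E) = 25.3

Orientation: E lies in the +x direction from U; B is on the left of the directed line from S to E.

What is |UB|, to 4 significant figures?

53.22

Checks: |SB| = 37.20 ✓; |BE| = 25.30 ✓.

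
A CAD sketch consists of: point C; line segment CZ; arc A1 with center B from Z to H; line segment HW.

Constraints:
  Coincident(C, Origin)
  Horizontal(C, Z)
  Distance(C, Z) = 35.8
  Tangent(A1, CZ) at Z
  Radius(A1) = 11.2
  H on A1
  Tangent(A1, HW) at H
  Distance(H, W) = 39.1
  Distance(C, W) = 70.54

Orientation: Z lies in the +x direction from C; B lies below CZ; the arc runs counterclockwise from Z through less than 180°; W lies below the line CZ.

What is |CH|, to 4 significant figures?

32.38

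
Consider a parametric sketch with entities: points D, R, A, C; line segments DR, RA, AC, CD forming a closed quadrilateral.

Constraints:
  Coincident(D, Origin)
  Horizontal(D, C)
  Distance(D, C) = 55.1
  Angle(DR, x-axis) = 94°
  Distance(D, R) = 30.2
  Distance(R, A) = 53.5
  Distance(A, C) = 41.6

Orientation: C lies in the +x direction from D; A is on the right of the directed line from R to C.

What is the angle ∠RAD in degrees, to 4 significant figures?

20.98°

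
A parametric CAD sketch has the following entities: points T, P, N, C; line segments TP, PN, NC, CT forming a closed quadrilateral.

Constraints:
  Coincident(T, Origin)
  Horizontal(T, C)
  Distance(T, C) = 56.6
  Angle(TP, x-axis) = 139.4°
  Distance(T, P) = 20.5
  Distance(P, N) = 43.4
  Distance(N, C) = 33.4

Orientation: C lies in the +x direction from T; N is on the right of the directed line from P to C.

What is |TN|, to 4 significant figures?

24.21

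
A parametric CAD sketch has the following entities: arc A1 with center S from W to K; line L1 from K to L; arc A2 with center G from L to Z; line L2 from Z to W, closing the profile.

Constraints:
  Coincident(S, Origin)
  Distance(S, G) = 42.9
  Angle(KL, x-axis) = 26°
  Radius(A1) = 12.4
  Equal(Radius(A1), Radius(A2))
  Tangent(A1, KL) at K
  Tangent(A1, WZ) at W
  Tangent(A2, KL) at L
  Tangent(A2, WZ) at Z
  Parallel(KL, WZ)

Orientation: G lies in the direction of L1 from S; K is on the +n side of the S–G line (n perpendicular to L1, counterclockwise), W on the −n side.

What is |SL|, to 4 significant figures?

44.66

The slot axis is L1's direction at 26.0°, so u = (cos 26.0°, sin 26.0°) = (0.8988, 0.4384) and n = (−sin 26.0°, cos 26.0°) = (-0.4384, 0.8988). S is at the origin and G lies 42.9 along u from S, so G = 42.9·u = (38.56, 18.81). Tangency of A1 to both parallel lines with radius 12.4 puts K and W at S ± 12.4·n: K = (-5.436, 11.15), W = (5.436, -11.15). Equal radii place L and Z the same way about G: L = G + 12.4·n = (33.12, 29.95), Z = G − 12.4·n = (43.99, 7.661). Then |SL| = |L − S| = 44.66.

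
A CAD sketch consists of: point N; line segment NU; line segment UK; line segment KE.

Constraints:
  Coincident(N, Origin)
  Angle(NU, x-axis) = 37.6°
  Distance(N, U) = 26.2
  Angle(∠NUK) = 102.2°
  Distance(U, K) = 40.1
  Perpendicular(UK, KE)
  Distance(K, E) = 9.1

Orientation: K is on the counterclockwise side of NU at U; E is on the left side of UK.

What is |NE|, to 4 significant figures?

48.53

∠NUK = 102.2°, so UK runs at 37.6° + (180° − 102.2°) = 115.4° from the x-axis; with |UK| = 40.1, K = U + 40.1·(cos 115.4°, sin 115.4°) = (3.558, 52.21). The perpendicularity gives KE at right angles to UK; with |KE| = 9.1 on the left of UK, E = K + 9.1·(-0.9033, -0.4289) = (-4.663, 48.31). Then |NE| = |E − N| = 48.53.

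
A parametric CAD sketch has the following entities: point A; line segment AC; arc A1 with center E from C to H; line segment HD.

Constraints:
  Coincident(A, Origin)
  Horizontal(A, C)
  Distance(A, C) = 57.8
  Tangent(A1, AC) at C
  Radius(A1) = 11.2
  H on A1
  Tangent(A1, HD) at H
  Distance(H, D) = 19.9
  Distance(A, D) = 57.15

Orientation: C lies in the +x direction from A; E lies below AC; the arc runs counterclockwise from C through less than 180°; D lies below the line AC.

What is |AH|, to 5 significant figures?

48.073

A is at the origin; A and C share the same y with |AC| = 57.8 and C on the +x side, so C = (57.800, 0.0000). Tangency of A1 to AC means the radius EC is perpendicular to AC, so E = C + (0, -11.2) = (57.800, -11.200). Since EH ⟂ HD (tangency), |ED| = √(11.2² + 19.9²) = 22.835 regardless of where H sits on A1. So D lies on both circle(A, 57.15) and circle(E, 22.835); the below-AC intersection is D = (47.599, -31.630). H is the foot of the tangent from D: H = (46.614, -11.754).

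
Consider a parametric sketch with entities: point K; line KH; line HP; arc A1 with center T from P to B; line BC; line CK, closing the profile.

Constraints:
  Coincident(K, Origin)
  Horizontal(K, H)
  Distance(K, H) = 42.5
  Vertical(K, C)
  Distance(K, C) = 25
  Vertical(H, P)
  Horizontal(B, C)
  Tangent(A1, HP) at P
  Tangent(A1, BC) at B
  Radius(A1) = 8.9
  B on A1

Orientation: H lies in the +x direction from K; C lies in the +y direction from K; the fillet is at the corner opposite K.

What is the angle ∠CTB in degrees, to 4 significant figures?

75.16°

K is at the origin; K and H share the same y with |KH| = 42.5 and H on the +x side, so H = (42.50, 0.000). KC is vertical with |KC| = 25.0 and C on the +y side, so C = (0.000, 25.00). The virtual corner opposite K is at (42.50, 25.00). Tangency of A1 to HP means the radius TP is perpendicular to HP and tangency of A1 to BC means the radius TB is perpendicular to BC, with radius 8.9, so the center T sits 8.9 in from both sides at T = (33.60, 16.10). That places the tangent points at P = (42.50, 16.10) on HP and B = (33.60, 25.00) on BC. Then cos ∠CTB = TC·TB / (|TC||TB|), giving 75.16°.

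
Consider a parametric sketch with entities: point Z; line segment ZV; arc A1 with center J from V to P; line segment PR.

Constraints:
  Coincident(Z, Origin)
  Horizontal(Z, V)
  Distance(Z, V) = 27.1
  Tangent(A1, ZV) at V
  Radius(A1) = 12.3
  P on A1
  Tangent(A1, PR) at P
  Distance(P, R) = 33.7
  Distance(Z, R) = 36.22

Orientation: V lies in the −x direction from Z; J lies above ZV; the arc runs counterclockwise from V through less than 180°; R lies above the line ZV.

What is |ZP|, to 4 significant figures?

17.50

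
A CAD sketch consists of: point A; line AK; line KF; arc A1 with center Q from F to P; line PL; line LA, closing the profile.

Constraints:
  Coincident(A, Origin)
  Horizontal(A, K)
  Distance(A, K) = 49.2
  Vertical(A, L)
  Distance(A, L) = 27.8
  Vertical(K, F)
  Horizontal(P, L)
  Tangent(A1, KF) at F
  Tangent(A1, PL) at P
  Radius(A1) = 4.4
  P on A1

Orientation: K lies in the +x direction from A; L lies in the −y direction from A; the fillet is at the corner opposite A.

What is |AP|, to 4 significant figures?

52.72

A is at the origin; A and K share the same y with |AK| = 49.2 and K on the +x side, so K = (49.20, 0.000). AL is vertical with |AL| = 27.8 and L on the −y side, so L = (0.000, -27.80). The virtual corner opposite A is at (49.20, -27.80). Since A1 is tangent to KF there, QF ⟂ KF and since A1 is tangent to PL there, QP ⟂ PL, with radius 4.4, so the center Q sits 4.4 in from both sides at Q = (44.80, -23.40). That places the tangent points at F = (49.20, -23.40) on KF and P = (44.80, -27.80) on PL. Then |AP| = |P − A| = 52.72.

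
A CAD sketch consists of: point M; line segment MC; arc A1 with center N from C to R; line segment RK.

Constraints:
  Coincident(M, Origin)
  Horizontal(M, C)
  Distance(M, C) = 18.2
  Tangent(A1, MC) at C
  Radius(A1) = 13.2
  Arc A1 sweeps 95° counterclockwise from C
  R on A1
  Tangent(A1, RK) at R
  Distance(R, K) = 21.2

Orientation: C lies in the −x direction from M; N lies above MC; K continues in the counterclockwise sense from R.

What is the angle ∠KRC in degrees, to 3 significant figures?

132°

M is at the origin; MC is horizontal with |MC| = 18.2 and C on the −x side, so C = (-18.2, 0.00). Since A1 is tangent to MC there, NC ⟂ MC, so N = C + (0, 13.2) = (-18.2, 13.2). On A1, C sits at bearing -90° from N; a 95° counterclockwise sweep puts R at bearing 5°, so R = N + 13.2·(cos 5°, sin 5°) = (-5.05, 14.4). A1 meets RK tangentially, so NR is at right angles to RK, so RK runs along (−sin 5°, cos 5°); with |RK| = 21.2, K = (-6.90, 35.5). Then cos ∠KRC = RK·RC / (|RK||RC|), giving 132°.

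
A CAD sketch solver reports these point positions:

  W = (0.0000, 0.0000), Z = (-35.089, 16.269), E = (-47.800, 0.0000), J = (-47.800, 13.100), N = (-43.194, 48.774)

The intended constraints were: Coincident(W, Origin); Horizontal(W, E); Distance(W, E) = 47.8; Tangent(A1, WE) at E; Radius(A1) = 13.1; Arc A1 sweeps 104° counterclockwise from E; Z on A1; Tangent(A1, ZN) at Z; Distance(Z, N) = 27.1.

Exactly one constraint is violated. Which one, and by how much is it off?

Distance(Z, N) = 27.1 — off by 6.40.

W = (0.00, 0.00) ✓; W.y = 0.00, E.y = 0.00 ✓; |WE| = 47.80 ✓; ∠(JE, EW) = 90.00° ✓; |JE| = 13.10 ✓; bearing(J→Z) − bearing(J→E) = 104.0° ✓; |JZ| = 13.10 ✓; ∠(JZ, ZN) = 90.00° ✓; |ZN| = 33.50 ✗.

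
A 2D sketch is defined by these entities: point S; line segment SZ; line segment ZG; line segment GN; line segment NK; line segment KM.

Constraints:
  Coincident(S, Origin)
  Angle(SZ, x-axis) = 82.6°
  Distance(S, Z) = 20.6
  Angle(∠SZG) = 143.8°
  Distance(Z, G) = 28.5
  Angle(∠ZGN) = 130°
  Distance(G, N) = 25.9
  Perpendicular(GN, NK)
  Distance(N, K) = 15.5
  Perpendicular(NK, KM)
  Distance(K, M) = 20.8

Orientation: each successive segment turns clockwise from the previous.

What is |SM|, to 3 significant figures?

36.6

S is at the origin; SZ runs at 82.6° with length 20.6, so Z = (2.65, 20.4). ∠SZG = 143.8° gives ZG at 46.4° from the x-axis; with |ZG| = 28.5, G = (22.3, 41.1). ∠ZGN = 130.0° gives GN at -3.60° from the x-axis; with |GN| = 25.9, N = (48.2, 39.4). GN ⟂ NK, so NK runs at -93.6°; with |NK| = 15.5, K = (47.2, 24.0). The perpendicularity gives KM at right angles to NK, so KM runs at 176°; with |KM| = 20.8, M = (26.4, 25.3). Then |SM| = |M − S| = 36.6.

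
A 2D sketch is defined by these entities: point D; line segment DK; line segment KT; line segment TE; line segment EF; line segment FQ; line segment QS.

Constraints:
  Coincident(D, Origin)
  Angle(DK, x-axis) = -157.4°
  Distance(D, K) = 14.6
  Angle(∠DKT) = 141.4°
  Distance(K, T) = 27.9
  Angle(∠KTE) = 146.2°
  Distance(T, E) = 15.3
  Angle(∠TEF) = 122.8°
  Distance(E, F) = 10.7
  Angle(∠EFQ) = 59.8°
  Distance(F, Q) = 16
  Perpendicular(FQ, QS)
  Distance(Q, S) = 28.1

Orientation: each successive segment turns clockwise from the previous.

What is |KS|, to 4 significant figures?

43.33

∠EFQ = 59.8° gives FQ at -47.20° from the x-axis; with |FQ| = 16.0, Q = (-36.17, 12.26). The perpendicularity gives QS at right angles to FQ, so QS runs at -137.2°; with |QS| = 28.1, S = (-56.79, -6.834). Then |KS| = |S − K| = 43.33.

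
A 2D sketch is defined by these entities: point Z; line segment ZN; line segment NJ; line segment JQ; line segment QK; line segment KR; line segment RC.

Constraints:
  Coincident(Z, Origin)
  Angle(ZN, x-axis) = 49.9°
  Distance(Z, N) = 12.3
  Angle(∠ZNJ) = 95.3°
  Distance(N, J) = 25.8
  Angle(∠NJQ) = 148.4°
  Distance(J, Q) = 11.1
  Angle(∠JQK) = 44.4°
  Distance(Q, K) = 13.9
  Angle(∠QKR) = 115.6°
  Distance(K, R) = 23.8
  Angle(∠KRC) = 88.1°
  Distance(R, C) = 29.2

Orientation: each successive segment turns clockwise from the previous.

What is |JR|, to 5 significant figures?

21.255

∠JQK = 44.4° gives QK at 158.00° from the x-axis; with |QK| = 13.9, K = (20.664, -10.280). ∠QKR = 115.6° gives KR at 93.600° from the x-axis; with |KR| = 23.8, R = (19.170, 13.473). Then |JR| = |R − J| = 21.255.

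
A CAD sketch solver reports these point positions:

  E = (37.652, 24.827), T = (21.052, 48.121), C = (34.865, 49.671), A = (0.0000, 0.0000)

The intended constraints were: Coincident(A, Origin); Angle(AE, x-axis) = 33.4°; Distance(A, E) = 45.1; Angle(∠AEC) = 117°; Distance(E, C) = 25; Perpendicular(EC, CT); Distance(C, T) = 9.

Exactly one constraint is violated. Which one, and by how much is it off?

Distance(C, T) = 9 — off by 4.90.

A = (0.00, 0.00) ✓; AE at 33.40° ✓; |AE| = 45.10 ✓; ∠AEC = 117.0° ✓; |EC| = 25.00 ✓; ∠(EC, CT) = 90.00° ✓; |CT| = 13.90 ✗.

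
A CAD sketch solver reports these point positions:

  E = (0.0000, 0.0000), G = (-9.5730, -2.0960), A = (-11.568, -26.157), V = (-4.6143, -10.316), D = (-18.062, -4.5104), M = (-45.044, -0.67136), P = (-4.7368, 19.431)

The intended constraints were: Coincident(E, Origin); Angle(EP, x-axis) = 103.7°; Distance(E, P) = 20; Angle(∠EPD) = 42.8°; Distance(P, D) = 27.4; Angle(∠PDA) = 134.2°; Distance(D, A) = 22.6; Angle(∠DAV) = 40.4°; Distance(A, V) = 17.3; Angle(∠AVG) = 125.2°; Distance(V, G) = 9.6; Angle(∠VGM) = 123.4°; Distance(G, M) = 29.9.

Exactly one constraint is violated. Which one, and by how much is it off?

Distance(G, M) = 29.9 — off by 5.60.

E = (0.00, 0.00) ✓; EP at 103.7° ✓; |EP| = 20.00 ✓; ∠EPD = 42.80° ✓; |PD| = 27.40 ✓; ∠PDA = 134.2° ✓; |DA| = 22.60 ✓; ∠DAV = 40.40° ✓; |AV| = 17.30 ✓; ∠AVG = 125.2° ✓; |VG| = 9.600 ✓; ∠VGM = 123.4° ✓; |GM| = 35.50 ✗.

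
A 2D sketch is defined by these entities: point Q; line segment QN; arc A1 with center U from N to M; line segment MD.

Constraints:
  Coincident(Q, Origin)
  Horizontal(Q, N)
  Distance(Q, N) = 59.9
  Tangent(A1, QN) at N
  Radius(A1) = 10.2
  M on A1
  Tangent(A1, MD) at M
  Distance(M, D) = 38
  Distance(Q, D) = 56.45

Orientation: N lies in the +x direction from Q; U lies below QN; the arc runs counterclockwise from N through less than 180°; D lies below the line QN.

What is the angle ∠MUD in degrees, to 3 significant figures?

75.0°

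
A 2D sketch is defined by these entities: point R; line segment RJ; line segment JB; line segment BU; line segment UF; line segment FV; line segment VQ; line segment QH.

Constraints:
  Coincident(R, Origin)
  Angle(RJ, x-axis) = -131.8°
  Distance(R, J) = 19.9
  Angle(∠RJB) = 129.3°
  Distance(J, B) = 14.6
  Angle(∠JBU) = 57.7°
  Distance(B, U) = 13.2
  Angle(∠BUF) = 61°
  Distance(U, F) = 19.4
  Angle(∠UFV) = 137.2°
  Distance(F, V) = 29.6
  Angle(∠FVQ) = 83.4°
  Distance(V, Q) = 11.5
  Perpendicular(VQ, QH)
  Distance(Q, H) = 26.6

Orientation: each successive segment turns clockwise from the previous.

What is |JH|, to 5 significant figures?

8.8188

R is at the origin; RJ runs at -131.8° with length 19.9, so J = (-13.264, -14.835). ∠RJB = 129.3° gives JB at 177.50° from the x-axis; with |JB| = 14.6, B = (-27.850, -14.198). ∠JBU = 57.7° gives BU at 55.200° from the x-axis; with |BU| = 13.2, U = (-20.317, -3.3590). ∠BUF = 61.0° gives UF at -63.800° from the x-axis; with |UF| = 19.4, F = (-11.751, -20.766). ∠UFV = 137.2° gives FV at -106.60° from the x-axis; with |FV| = 29.6, V = (-20.208, -49.132). ∠FVQ = 83.4° gives VQ at 156.80° from the x-axis; with |VQ| = 11.5, Q = (-30.778, -44.602). The perpendicularity gives QH at right angles to VQ, so QH runs at 66.800°; with |QH| = 26.6, H = (-20.299, -20.153). Then |JH| = |H − J| = 8.8188.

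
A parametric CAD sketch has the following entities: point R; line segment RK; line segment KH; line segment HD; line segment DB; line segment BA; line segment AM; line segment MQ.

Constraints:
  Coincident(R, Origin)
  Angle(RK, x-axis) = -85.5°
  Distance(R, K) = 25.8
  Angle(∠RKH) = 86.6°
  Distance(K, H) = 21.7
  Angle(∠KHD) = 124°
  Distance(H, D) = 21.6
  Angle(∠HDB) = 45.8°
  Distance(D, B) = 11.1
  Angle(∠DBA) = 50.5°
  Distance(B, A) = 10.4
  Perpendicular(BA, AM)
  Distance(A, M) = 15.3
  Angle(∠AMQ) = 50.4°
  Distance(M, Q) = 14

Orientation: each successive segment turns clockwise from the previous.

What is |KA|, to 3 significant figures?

32.1

∠HDB = 45.8° gives DB at -9.10° from the x-axis; with |DB| = 11.1, B = (-21.1, -10.2). ∠DBA = 50.5° gives BA at -139° from the x-axis; with |BA| = 10.4, A = (-28.9, -17.1). Then |KA| = |A − K| = 32.1.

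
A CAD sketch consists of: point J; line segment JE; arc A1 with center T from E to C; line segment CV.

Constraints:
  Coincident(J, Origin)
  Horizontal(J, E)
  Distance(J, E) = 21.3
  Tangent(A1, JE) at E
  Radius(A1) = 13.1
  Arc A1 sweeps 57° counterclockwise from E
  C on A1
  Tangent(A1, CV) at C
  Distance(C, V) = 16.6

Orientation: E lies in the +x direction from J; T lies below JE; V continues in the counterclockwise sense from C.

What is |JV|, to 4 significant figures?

19.93

J is at the origin; JE is horizontal with |JE| = 21.3 and E on the +x side, so E = (21.30, 0.000). Tangency of A1 to JE means the radius TE is perpendicular to JE, so T = E + (0, -13.1) = (21.30, -13.10). On A1, E sits at bearing 90° from T; a 57° counterclockwise sweep puts C at bearing 147°, so C = T + 13.1·(cos 147°, sin 147°) = (10.31, -5.965). Tangency of A1 to CV means the radius TC is perpendicular to CV, so CV runs along (−sin 147°, cos 147°); with |CV| = 16.6, V = (1.272, -19.89). Then |JV| = |V − J| = 19.93.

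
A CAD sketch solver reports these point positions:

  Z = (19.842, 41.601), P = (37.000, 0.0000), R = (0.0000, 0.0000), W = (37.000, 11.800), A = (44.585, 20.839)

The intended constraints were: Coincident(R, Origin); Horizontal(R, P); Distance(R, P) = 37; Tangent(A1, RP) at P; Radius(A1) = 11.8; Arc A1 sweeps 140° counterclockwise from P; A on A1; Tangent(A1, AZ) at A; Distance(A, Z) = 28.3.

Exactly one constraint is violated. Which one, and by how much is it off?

Distance(A, Z) = 28.3 — off by 4.00.

R = (0.00, 0.00) ✓; R.y = 0.00, P.y = 0.00 ✓; |RP| = 37.00 ✓; ∠(WP, PR) = 90.00° ✓; |WP| = 11.80 ✓; bearing(W→A) − bearing(W→P) = 140.0° ✓; |WA| = 11.80 ✓; ∠(WA, AZ) = 90.00° ✓; |AZ| = 32.30 ✗.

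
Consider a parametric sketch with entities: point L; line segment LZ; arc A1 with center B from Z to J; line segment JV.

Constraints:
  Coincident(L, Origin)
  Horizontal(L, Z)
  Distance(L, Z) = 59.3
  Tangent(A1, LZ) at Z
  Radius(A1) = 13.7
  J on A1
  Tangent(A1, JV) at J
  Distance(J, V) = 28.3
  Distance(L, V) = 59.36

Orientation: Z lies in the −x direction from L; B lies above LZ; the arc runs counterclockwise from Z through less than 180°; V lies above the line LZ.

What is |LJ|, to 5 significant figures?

47.336

Checks: |BJ| = 13.70 ✓; ∠(BJ, JV) = 90.00° ✓; |JV| = 28.30 ✓; |LV| = 59.36 ✓.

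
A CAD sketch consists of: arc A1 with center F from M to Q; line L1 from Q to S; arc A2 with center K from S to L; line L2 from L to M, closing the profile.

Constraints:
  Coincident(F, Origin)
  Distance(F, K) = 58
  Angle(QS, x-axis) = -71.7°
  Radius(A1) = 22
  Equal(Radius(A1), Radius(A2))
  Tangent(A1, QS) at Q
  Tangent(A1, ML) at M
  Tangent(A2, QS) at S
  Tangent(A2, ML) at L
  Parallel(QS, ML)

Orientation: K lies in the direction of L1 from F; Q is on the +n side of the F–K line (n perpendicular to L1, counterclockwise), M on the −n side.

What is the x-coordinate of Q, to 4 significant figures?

20.89

F is at the origin and K lies 58.0 along u from F, so K = 58.0·u = (18.21, -55.07). Tangency of A1 to both parallel lines with radius 22.0 puts Q and M at F ± 22.0·n: Q = (20.89, 6.908), M = (-20.89, -6.908). So Q.x = 20.89.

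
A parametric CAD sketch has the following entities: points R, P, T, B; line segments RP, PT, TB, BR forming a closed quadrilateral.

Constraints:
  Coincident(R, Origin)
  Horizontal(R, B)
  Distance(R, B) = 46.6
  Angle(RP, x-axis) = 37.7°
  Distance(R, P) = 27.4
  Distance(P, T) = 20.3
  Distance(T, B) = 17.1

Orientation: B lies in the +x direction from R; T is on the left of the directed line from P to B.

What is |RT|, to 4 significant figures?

45.09

R is at the origin; R and B share the same y with |RB| = 46.6 and B in +x, so B = (46.6, 0). RP runs at 37.7° with |RP| = 27.4, so P = (21.68, 16.76). T is determined by |PT| = 20.3 and |TB| = 17.1 together: it lies at the intersection of circle(P, 20.3) and circle(B, 17.1). With |PB| = 30.03, the foot of the radical line on PB is 17.01 from P and the perpendicular offset is √(20.3² − 17.01²) = 11.08. Taking the left-of-PB solution: T = (41.98, 16.46).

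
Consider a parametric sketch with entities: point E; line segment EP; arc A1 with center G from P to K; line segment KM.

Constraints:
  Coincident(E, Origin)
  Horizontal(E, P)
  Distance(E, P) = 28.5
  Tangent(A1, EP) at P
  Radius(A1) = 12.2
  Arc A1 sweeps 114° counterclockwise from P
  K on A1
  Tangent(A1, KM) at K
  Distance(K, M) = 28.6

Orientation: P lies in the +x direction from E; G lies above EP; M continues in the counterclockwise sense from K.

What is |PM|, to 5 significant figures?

43.292

E is at the origin; E and P share the same y with |EP| = 28.5 and P on the +x side, so P = (28.500, 0.0000). A1 meets EP tangentially, so GP is at right angles to EP, so G = P + (0, 12.2) = (28.500, 12.200). On A1, P sits at bearing -90° from G; a 114° counterclockwise sweep puts K at bearing 24°, so K = G + 12.2·(cos 24°, sin 24°) = (39.645, 17.162). The tangent condition forces GK to be normal to KM, so KM runs along (−sin 24°, cos 24°); with |KM| = 28.6, M = (28.013, 43.290). Then |PM| = |M − P| = 43.292.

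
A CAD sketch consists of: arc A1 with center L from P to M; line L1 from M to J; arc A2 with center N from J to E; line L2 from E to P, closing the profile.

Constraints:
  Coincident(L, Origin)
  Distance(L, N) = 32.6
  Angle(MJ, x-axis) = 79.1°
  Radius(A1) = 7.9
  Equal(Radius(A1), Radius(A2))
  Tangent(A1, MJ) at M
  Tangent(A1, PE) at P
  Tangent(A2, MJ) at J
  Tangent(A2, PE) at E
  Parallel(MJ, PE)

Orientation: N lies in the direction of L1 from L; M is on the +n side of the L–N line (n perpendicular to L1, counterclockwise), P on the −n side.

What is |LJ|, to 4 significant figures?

33.54

The slot axis is L1's direction at 79.1°, so u = (cos 79.1°, sin 79.1°) = (0.1891, 0.9820) and n = (−sin 79.1°, cos 79.1°) = (-0.9820, 0.1891). L is at the origin and N lies 32.6 along u from L, so N = 32.6·u = (6.165, 32.01). Tangency of A1 to both parallel lines with radius 7.9 puts M and P at L ± 7.9·n: M = (-7.757, 1.494), P = (7.757, -1.494). Equal radii place J and E the same way about N: J = N + 7.9·n = (-1.593, 33.51), E = N − 7.9·n = (13.92, 30.52). Then |LJ| = |J − L| = 33.54.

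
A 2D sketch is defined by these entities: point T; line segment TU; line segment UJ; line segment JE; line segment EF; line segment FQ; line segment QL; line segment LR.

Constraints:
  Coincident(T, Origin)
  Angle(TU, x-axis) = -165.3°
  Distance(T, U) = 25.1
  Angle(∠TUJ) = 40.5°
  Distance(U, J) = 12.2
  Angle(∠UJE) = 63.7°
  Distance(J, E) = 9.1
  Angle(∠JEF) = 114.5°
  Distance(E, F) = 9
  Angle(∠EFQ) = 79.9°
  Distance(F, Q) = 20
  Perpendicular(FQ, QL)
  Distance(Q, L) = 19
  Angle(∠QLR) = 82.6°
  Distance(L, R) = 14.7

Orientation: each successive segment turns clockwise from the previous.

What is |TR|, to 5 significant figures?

10.409

T is at the origin; TU runs at -165.3° with length 25.1, so U = (-24.278, -6.3693). ∠TUJ = 40.5° gives UJ at 55.200° from the x-axis; with |UJ| = 12.2, J = (-17.316, 3.6487). ∠UJE = 63.7° gives JE at -61.100° from the x-axis; with |JE| = 9.1, E = (-12.918, -4.3180). ∠JEF = 114.5° gives EF at -126.60° from the x-axis; with |EF| = 9.0, F = (-18.284, -11.543). ∠EFQ = 79.9° gives FQ at 133.30° from the x-axis; with |FQ| = 20.0, Q = (-32.000, 3.0121). FQ ⟂ QL, so QL runs at 43.300°; with |QL| = 19.0, L = (-18.173, 16.043). ∠QLR = 82.6° gives LR at -54.100° from the x-axis; with |LR| = 14.7, R = (-9.5529, 4.1350). Then |TR| = |R − T| = 10.409.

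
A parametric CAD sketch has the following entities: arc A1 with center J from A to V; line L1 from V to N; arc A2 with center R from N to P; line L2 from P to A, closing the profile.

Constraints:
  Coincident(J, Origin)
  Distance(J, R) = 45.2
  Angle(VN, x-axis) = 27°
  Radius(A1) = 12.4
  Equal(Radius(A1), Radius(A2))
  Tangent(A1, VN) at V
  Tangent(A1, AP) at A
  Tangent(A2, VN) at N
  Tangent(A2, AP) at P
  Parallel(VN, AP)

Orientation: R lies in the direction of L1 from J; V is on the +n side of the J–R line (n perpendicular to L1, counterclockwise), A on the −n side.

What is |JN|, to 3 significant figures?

46.9

The slot axis is L1's direction at 27.0°, so u = (cos 27.0°, sin 27.0°) = (0.891, 0.454) and n = (−sin 27.0°, cos 27.0°) = (-0.454, 0.891). J is at the origin and R lies 45.2 along u from J, so R = 45.2·u = (40.3, 20.5). Tangency of A1 to both parallel lines with radius 12.4 puts V and A at J ± 12.4·n: V = (-5.63, 11.0), A = (5.63, -11.0). Equal radii place N and P the same way about R: N = R + 12.4·n = (34.6, 31.6), P = R − 12.4·n = (45.9, 9.47). Then |JN| = |N − J| = 46.9.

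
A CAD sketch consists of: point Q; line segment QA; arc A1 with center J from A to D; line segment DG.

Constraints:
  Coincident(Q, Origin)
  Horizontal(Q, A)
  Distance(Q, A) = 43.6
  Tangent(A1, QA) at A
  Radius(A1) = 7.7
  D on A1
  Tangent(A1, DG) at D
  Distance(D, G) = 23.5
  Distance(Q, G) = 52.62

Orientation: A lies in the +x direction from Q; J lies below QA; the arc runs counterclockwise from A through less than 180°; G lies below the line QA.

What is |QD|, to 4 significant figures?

37.33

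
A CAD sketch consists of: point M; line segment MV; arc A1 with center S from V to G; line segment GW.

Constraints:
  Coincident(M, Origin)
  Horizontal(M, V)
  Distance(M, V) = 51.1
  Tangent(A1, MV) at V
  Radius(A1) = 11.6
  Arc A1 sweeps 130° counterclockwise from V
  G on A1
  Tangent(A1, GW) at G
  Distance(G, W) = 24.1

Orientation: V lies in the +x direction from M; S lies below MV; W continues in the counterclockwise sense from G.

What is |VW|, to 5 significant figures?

38.095

M is at the origin; MV is horizontal with |MV| = 51.1 and V on the +x side, so V = (51.100, 0.0000). Since A1 is tangent to MV there, SV ⟂ MV, so S = V + (0, -11.6) = (51.100, -11.600). On A1, V sits at bearing 90° from S; a 130° counterclockwise sweep puts G at bearing 220°, so G = S + 11.6·(cos 220°, sin 220°) = (42.214, -19.056). Since A1 is tangent to GW there, SG ⟂ GW, so GW runs along (−sin 220°, cos 220°); with |GW| = 24.1, W = (57.705, -37.518). Then |VW| = |W − V| = 38.095.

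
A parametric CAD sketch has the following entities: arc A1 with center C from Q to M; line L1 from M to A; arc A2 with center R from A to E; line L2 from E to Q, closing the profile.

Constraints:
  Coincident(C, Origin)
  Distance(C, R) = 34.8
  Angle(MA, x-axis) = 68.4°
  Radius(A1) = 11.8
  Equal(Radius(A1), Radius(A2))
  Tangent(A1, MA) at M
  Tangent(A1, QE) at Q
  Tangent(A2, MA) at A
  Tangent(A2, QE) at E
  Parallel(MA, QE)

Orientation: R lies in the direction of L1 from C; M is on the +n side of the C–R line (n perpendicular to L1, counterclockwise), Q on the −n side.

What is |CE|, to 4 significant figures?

36.75

The slot axis is L1's direction at 68.4°, so u = (cos 68.4°, sin 68.4°) = (0.3681, 0.9298) and n = (−sin 68.4°, cos 68.4°) = (-0.9298, 0.3681). C is at the origin and R lies 34.8 along u from C, so R = 34.8·u = (12.81, 32.36). Tangency of A1 to both parallel lines with radius 11.8 puts M and Q at C ± 11.8·n: M = (-10.97, 4.344), Q = (10.97, -4.344). Equal radii place A and E the same way about R: A = R + 11.8·n = (1.839, 36.70), E = R − 11.8·n = (23.78, 28.01). Then |CE| = |E − C| = 36.75.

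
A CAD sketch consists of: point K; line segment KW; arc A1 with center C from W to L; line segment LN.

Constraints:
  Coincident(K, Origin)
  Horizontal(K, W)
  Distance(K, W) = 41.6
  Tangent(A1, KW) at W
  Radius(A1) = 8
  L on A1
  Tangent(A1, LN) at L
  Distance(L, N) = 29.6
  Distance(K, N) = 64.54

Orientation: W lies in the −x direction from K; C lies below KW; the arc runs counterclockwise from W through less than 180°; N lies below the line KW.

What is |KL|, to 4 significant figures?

50.02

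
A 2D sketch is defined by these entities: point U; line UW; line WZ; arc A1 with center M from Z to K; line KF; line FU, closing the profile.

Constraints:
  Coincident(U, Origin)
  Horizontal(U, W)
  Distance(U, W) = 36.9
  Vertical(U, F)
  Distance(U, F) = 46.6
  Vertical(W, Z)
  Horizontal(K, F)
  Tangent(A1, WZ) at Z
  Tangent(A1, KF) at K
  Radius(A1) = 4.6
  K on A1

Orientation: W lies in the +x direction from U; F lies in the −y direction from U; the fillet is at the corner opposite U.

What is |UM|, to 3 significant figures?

53.0

UF is vertical with |UF| = 46.6 and F on the −y side, so F = (0.00, -46.6). The virtual corner opposite U is at (36.9, -46.6). The tangent condition forces MZ to be normal to WZ and since A1 is tangent to KF there, MK ⟂ KF, with radius 4.6, so the center M sits 4.6 in from both sides at M = (32.3, -42.0). Then |UM| = |M − U| = 53.0.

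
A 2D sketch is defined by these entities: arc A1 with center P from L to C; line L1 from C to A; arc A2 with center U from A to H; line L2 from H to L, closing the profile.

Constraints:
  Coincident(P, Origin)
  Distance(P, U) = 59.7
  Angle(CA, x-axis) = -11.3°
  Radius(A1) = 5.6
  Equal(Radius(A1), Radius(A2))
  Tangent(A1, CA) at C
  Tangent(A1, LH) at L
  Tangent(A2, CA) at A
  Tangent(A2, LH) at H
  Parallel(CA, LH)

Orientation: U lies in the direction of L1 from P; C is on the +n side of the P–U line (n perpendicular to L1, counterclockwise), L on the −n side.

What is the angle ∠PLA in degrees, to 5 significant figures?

79.375°

Tangency of A1 to both parallel lines with radius 5.6 puts C and L at P ± 5.6·n: C = (1.0973, 5.4914), L = (-1.0973, -5.4914). Equal radii place A and H the same way about U: A = U + 5.6·n = (59.640, -6.2065), H = U − 5.6·n = (57.445, -17.189). Then cos ∠PLA = LP·LA / (|LP||LA|), giving 79.375°.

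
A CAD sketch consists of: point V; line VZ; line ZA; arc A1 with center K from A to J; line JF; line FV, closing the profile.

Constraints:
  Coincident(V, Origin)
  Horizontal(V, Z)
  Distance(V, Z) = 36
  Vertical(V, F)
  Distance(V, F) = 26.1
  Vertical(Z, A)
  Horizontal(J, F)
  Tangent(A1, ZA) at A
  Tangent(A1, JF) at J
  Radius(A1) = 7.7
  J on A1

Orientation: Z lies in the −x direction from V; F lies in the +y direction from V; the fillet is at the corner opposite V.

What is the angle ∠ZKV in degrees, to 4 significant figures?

79.68°

V and F share the same x with |VF| = 26.1 and F on the +y side, so F = (0.000, 26.10). The virtual corner opposite V is at (-36.00, 26.10). Since A1 is tangent to ZA there, KA ⟂ ZA and tangency of A1 to JF means the radius KJ is perpendicular to JF, with radius 7.7, so the center K sits 7.7 in from both sides at K = (-28.30, 18.40). Then cos ∠ZKV = KZ·KV / (|KZ||KV|), giving 79.68°.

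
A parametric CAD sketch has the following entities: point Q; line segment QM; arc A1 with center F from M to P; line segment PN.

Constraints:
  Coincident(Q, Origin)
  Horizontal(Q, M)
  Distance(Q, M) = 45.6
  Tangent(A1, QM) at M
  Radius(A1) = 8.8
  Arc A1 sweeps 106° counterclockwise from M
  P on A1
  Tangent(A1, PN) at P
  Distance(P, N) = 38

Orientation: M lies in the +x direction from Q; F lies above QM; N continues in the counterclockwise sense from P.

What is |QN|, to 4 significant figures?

64.65

On A1, M sits at bearing -90° from F; a 106° counterclockwise sweep puts P at bearing 16°, so P = F + 8.8·(cos 16°, sin 16°) = (54.06, 11.23). Tangency of A1 to PN means the radius FP is perpendicular to PN, so PN runs along (−sin 16°, cos 16°); with |PN| = 38.0, N = (43.58, 47.75). Then |QN| = |N − Q| = 64.65.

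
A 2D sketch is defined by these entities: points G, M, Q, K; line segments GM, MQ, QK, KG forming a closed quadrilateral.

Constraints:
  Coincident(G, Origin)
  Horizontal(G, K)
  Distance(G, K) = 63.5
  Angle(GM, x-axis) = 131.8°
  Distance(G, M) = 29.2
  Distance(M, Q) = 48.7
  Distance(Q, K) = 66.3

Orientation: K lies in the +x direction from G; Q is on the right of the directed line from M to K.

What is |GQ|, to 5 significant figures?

22.408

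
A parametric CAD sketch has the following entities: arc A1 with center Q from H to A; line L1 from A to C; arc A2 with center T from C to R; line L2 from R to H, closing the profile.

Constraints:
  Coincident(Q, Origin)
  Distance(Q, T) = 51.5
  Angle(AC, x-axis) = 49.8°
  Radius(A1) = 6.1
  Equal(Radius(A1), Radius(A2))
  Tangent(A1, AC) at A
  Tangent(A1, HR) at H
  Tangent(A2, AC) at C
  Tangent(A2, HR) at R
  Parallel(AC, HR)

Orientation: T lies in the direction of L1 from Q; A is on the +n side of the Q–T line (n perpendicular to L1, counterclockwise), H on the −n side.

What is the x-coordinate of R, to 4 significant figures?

37.90

The slot axis is L1's direction at 49.8°, so u = (cos 49.8°, sin 49.8°) = (0.6455, 0.7638) and n = (−sin 49.8°, cos 49.8°) = (-0.7638, 0.6455). Q is at the origin and T lies 51.5 along u from Q, so T = 51.5·u = (33.24, 39.34). Tangency of A1 to both parallel lines with radius 6.1 puts A and H at Q ± 6.1·n: A = (-4.659, 3.937), H = (4.659, -3.937). Equal radii place C and R the same way about T: C = T + 6.1·n = (28.58, 43.27), R = T − 6.1·n = (37.90, 35.40). So R.x = 37.90.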